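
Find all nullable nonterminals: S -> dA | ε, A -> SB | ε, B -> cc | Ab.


A nonterminal is nullable iff some alternative derives ε (directly, or every symbol in it is nullable)
Nullable: {A, S}


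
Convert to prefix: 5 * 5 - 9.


left-to-right (same/higher precedence on left): tree is (- (* 5 5) 9)
Prefix: - * 5 5 9


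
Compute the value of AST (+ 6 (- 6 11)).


Evaluate inner: (- 6 11) = -5
Evaluate root: (+ 6 -5) = 1
Result: 1


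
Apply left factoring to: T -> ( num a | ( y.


Common prefix: '('
Factored: T -> ( T', T' -> num a | y


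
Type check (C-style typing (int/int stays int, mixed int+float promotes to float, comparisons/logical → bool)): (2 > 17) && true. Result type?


Operand types: bool && bool
Rule: logical operators take bool operands and yield bool
Result type: bool


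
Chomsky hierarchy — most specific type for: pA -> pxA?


LHS has context (more than one symbol) and |LHS| ≤ |RHS|
Classification: Type 1 (Context-Sensitive)


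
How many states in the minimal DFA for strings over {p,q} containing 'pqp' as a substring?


KMP-style automaton: 3 progress states + 1 absorbing accept = 4
Minimal DFA: 4 states


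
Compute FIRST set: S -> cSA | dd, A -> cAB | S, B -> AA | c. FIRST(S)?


Per alternative of S: FIRST(cSA) = {c}; FIRST(dd) = {d}
FIRST(S) = {c, d}


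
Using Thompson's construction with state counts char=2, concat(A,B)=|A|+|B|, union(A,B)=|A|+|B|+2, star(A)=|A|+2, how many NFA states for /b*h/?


Syntax tree has 2 char leaf(s), 0 union(s), 1 star(s)
chars contribute 2×2 = 4; each union adds +2; each star adds +2
Total: 4 + 0 + 2 = 6 states


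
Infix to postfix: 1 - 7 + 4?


Left to right (same or higher precedence on left)
Postfix: 1 7 - 4 +


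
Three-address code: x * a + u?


Break into single-operator statements:
t1 = x * a
t2 = t1 + u


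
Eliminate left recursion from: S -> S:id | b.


Left-recursive alternatives: S:id; non-recursive: b
Introduce S': S -> bS', S' -> :idS' | ε


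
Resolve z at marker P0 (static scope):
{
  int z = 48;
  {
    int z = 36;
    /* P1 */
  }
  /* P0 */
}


z declared in the same block as P0
z = 48


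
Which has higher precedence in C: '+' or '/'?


'/' is multiplicative (level 10); '+' is additive (level 9)
Higher level binds tighter
'/' has higher precedence than '+'


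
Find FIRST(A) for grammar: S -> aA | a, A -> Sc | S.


Per alternative of A: FIRST(Sc) = {a}; FIRST(S) = {a}
FIRST(A) = {a}


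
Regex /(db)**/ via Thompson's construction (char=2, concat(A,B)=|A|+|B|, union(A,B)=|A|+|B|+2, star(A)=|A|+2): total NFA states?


Syntax tree has 2 char leaf(s), 0 union(s), 2 star(s)
chars contribute 2×2 = 4; each union adds +2; each star adds +2
Total: 4 + 0 + 4 = 8 states


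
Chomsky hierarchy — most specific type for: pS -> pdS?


LHS has context (more than one symbol) and |LHS| ≤ |RHS|
Classification: Type 1 (Context-Sensitive)


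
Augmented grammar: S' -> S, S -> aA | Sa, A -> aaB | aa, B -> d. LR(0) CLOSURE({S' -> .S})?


Start: S' -> .S
For each item with dot before a nonterminal B, add B -> .γ for every B-production
Closure: [S' -> .S, S -> .aA, S -> .Sa]


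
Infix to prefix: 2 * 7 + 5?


left-to-right (same/higher precedence on left): tree is (+ (* 2 7) 5)
Prefix: + * 2 7 5


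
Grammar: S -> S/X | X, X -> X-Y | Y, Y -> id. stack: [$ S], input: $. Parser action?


start symbol S on stack, input exhausted
Action: accept


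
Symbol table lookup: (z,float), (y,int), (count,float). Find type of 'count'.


Lookup 'count' → type float


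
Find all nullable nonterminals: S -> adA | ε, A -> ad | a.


A nonterminal is nullable iff some alternative derives ε (directly, or every symbol in it is nullable)
Nullable: {S}


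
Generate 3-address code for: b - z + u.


Break into single-operator statements:
t1 = b - z
t2 = t1 + u


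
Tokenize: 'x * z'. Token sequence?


Scan left to right, longest-match per lexeme
Tokens: ID(x), OP(*), ID(z)


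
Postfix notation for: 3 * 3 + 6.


Left to right (same or higher precedence on left)
Postfix: 3 3 * 6 +


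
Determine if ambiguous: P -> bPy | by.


balanced b^n…y^n: each string has a unique parse
Unambiguous


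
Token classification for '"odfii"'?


Pattern: double-quoted sequence
Type: STRING_LITERAL


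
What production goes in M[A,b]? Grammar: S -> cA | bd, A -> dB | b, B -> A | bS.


For [A, b]: 'b' ∈ FIRST(b)
Entry: A -> b


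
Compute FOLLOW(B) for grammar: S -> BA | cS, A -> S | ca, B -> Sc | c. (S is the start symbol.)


$ ∈ FOLLOW(S). For each A -> αBβ: add FIRST(β)\{ε} to FOLLOW(B); if β nullable, add FOLLOW(A).
FOLLOW(B) = {c}


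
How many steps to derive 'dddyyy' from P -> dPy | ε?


Derivation: P => dPy => ddPyy => dddPyyy => dddyyy
Steps: 4


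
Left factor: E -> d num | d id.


Common prefix: 'd'
Factored: E -> d E', E' -> num | id


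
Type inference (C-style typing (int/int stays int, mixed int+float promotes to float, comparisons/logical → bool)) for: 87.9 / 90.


Operand types: float / int
Rule: mixed int/float promotes to float; int/int stays int
Result type: float


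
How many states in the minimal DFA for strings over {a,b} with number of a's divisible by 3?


Track (count of a) mod 3: states 0..2, accept at 0
Minimal DFA: 3 states


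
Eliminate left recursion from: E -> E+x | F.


Left-recursive alternatives: E+x; non-recursive: F
Introduce E': E -> FE', E' -> +xE' | ε


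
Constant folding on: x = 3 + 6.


3 + 6 = 9 at compile time
Optimized: x = 9


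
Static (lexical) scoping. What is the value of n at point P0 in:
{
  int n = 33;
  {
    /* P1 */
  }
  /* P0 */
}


n declared in the same block as P0
n = 33


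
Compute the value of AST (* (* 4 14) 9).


Evaluate inner: (* 4 14) = 56
Evaluate root: (* 56 9) = 504
Result: 504


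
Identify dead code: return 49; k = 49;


statement follows a return and is unreachable
Dead: 'k = 49'


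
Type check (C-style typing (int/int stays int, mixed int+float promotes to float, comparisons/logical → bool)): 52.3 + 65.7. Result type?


Operand types: float + float
Rule: mixed int/float promotes to float; int/int stays int
Result type: float


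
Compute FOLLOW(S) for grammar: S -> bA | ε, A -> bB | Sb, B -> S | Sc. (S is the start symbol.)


$ ∈ FOLLOW(S). For each A -> αBβ: add FIRST(β)\{ε} to FOLLOW(B); if β nullable, add FOLLOW(A).
FOLLOW(S) = {$, b, c}


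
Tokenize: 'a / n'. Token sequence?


Scan left to right, longest-match per lexeme
Tokens: ID(a), OP(/), ID(n)


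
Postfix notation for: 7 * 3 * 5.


Left to right (same or higher precedence on left)
Postfix: 7 3 * 5 *


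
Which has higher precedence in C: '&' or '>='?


'>=' is relational (level 7); '&' is bitwise AND (level 5)
Higher level binds tighter
'>=' has higher precedence than '&'


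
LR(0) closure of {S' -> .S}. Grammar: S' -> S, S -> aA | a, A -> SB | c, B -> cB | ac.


Start: S' -> .S
For each item with dot before a nonterminal B, add B -> .γ for every B-production
Closure: [S' -> .S, S -> .aA, S -> .a]


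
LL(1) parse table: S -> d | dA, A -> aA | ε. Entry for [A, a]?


For [A, a]: 'a' ∈ FIRST(aA)
Entry: A -> aA


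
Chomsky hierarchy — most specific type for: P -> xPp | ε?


Single nonterminal LHS, but x^n p^n is not regular
Classification: Type 2 (Context-Free)


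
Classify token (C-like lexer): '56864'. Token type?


Pattern: digits only
Type: INTEGER_LITERAL


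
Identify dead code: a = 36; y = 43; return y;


a is assigned but never read
Dead: 'a = 36'


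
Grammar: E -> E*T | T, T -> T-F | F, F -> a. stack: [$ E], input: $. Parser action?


start symbol E on stack, input exhausted
Action: accept


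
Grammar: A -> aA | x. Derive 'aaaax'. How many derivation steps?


Derivation: A => aA => aaA => aaaA => aaaaA => aaaax
Steps: 5


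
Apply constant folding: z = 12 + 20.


12 + 20 = 32 at compile time
Optimized: z = 32


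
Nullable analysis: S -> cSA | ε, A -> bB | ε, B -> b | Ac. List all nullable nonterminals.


A nonterminal is nullable iff some alternative derives ε (directly, or every symbol in it is nullable)
Nullable: {A, S}


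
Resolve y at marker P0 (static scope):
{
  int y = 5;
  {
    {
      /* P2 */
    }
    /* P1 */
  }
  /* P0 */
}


y declared in the same block as P0
y = 5


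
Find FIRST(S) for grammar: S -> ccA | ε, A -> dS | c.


Per alternative of S: FIRST(ccA) = {c}; FIRST(ε) = {ε}
FIRST(S) = {c, ε}


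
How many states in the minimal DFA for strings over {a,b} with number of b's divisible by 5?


Track (count of b) mod 5: states 0..4, accept at 0
Minimal DFA: 5 states


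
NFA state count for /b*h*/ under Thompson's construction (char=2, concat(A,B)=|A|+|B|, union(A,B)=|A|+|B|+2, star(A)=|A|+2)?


Syntax tree has 2 char leaf(s), 0 union(s), 2 star(s)
chars contribute 2×2 = 4; each union adds +2; each star adds +2
Total: 4 + 0 + 4 = 8 states


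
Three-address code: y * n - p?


Break into single-operator statements:
t1 = y * n
t2 = t1 - p


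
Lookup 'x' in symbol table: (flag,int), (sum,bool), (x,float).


Lookup 'x' → type float


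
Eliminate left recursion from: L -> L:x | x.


Left-recursive alternatives: L:x; non-recursive: x
Introduce L': L -> xL', L' -> :xL' | ε


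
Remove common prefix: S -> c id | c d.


Common prefix: 'c'
Factored: S -> c S', S' -> id | d


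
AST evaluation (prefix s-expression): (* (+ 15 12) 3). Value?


Evaluate inner: (+ 15 12) = 27
Evaluate root: (* 27 3) = 81
Result: 81


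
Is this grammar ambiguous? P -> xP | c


right-linear, alternatives start with distinct terminals 'x' vs 'c': unique leftmost derivation
Unambiguous


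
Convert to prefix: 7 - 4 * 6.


'*' binds tighter: tree is (- 7 (* 4 6))
Prefix: - 7 * 4 6


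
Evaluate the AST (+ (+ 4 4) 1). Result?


Evaluate inner: (+ 4 4) = 8
Evaluate root: (+ 8 1) = 9
Result: 9


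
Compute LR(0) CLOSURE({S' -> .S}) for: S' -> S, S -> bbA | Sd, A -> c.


Start: S' -> .S
For each item with dot before a nonterminal B, add B -> .γ for every B-production
Closure: [S' -> .S, S -> .bbA, S -> .Sd]


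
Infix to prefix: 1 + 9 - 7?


left-to-right (same/higher precedence on left): tree is (- (+ 1 9) 7)
Prefix: - + 1 9 7


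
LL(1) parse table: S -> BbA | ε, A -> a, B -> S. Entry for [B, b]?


For [B, b]: 'b' ∈ FIRST(S)
Entry: B -> S


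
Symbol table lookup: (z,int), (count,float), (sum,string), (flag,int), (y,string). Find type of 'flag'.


Lookup 'flag' → type int


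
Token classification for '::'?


Pattern: operator symbol
Type: OPERATOR


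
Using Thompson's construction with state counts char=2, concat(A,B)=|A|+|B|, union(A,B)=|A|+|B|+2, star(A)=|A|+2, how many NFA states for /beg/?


Syntax tree has 3 char leaf(s), 0 union(s), 0 star(s)
chars contribute 3×2 = 6; each union adds +2; each star adds +2
Total: 6 + 0 + 0 = 6 states


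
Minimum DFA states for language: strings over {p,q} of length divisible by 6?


Track length mod 6: states 0..5, accept at 0
Minimal DFA: 6 states


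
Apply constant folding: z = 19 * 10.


19 * 10 = 190 at compile time
Optimized: z = 190


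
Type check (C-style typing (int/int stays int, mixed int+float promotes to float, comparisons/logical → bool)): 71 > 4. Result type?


Operand types: int > int
Rule: comparison yields bool
Result type: bool


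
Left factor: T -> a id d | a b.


Common prefix: 'a'
Factored: T -> a T', T' -> id d | b


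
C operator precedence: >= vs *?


'*' is multiplicative (level 10); '>=' is relational (level 7)
Higher level binds tighter
'*' has higher precedence than '>='


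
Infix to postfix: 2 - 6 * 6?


* has higher precedence, evaluate 6*6 first
Postfix: 2 6 6 * -


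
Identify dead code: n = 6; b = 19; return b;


n is assigned but never read
Dead: 'n = 6'


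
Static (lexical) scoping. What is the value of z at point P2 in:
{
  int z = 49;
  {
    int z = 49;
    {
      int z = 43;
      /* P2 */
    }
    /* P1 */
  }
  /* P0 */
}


z declared in the same block as P2
z = 43


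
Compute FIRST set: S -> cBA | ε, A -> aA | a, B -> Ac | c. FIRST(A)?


Per alternative of A: FIRST(aA) = {a}; FIRST(a) = {a}
FIRST(A) = {a}


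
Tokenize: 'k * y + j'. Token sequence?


Scan left to right, longest-match per lexeme
Tokens: ID(k), OP(*), ID(y), OP(+), ID(j)


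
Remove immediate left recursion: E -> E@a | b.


Left-recursive alternatives: E@a; non-recursive: b
Introduce E': E -> bE', E' -> @aE' | ε


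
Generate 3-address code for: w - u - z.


Break into single-operator statements:
t1 = w - u
t2 = t1 - z


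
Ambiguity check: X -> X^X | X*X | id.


'id^id*id' has two parse trees (no precedence encoded between ^ and *)
Ambiguous


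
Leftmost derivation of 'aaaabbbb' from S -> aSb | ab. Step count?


Derivation: S => aSb => aaSbb => aaaSbbb => aaaabbbb
Steps: 4


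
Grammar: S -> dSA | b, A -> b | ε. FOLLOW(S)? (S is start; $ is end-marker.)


$ ∈ FOLLOW(S). For each A -> αBβ: add FIRST(β)\{ε} to FOLLOW(B); if β nullable, add FOLLOW(A).
FOLLOW(S) = {$, b}


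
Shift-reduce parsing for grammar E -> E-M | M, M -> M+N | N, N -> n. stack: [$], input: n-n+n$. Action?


no handle on stack; shift 'n'
Action: shift


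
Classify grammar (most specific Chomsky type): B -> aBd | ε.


Single nonterminal LHS, but a^n d^n is not regular
Classification: Type 2 (Context-Free)


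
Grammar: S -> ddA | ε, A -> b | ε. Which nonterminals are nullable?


A nonterminal is nullable iff some alternative derives ε (directly, or every symbol in it is nullable)
Nullable: {A, S}


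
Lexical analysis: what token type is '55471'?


Pattern: digits only
Type: INTEGER_LITERAL


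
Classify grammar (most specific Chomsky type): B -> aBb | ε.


Single nonterminal LHS, but a^n b^n is not regular
Classification: Type 2 (Context-Free)


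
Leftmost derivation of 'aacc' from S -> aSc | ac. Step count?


Derivation: S => aSc => aacc
Steps: 2


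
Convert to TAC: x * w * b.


Break into single-operator statements:
t1 = x * w
t2 = t1 * b


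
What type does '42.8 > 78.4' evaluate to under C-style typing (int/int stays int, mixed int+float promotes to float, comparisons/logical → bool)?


Operand types: float > float
Rule: comparison yields bool
Result type: bool


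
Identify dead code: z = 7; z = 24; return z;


first assignment to z is overwritten before any read
Dead: 'z = 7'


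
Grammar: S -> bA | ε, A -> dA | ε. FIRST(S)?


Per alternative of S: FIRST(bA) = {b}; FIRST(ε) = {ε}
FIRST(S) = {b, ε}


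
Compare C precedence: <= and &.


'<=' is relational (level 7); '&' is bitwise AND (level 5)
Higher level binds tighter
'<=' has higher precedence than '&'


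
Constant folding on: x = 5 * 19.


5 * 19 = 95 at compile time
Optimized: x = 95


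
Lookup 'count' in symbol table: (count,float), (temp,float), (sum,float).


Lookup 'count' → type float


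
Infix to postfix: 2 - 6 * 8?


* has higher precedence, evaluate 6*8 first
Postfix: 2 6 8 * -


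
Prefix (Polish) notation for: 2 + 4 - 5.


left-to-right (same/higher precedence on left): tree is (- (+ 2 4) 5)
Prefix: - + 2 4 5


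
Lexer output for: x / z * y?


Scan left to right, longest-match per lexeme
Tokens: ID(x), OP(/), ID(z), OP(*), ID(y)


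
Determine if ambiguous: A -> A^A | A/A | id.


'id^id/id' has two parse trees (no precedence encoded between ^ and /)
Ambiguous


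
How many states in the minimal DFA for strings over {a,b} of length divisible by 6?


Track length mod 6: states 0..5, accept at 0
Minimal DFA: 6 states


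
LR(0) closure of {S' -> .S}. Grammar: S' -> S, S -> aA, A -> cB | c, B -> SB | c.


Start: S' -> .S
For each item with dot before a nonterminal B, add B -> .γ for every B-production
Closure: [S' -> .S, S -> .aA]


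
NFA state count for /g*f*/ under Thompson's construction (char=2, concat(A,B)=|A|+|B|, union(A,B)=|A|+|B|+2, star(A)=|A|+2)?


Syntax tree has 2 char leaf(s), 0 union(s), 2 star(s)
chars contribute 2×2 = 4; each union adds +2; each star adds +2
Total: 4 + 0 + 4 = 8 states


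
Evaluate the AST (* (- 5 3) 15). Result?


Evaluate inner: (- 5 3) = 2
Evaluate root: (* 2 15) = 30
Result: 30


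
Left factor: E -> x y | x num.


Common prefix: 'x'
Factored: E -> x E', E' -> y | num


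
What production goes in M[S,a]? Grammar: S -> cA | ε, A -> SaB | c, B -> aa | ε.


For [S, a]: ε is nullable and 'a' ∈ FOLLOW(S)
Entry: S -> ε


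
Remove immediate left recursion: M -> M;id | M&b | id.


Left-recursive alternatives: M;id, M&b; non-recursive: id
Introduce M': M -> idM', M' -> ;idM' | &bM' | ε


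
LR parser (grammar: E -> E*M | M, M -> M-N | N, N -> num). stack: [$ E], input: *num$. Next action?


shift '*' to continue E -> E*M
Action: shift


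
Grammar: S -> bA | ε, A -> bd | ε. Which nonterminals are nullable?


A nonterminal is nullable iff some alternative derives ε (directly, or every symbol in it is nullable)
Nullable: {A, S}


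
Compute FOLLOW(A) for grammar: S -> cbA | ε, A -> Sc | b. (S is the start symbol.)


$ ∈ FOLLOW(S). For each A -> αBβ: add FIRST(β)\{ε} to FOLLOW(B); if β nullable, add FOLLOW(A).
FOLLOW(A) = {$, c}


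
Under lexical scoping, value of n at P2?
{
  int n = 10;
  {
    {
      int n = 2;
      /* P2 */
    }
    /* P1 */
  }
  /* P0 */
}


n declared in the same block as P2
n = 2


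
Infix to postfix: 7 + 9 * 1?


* has higher precedence, evaluate 9*1 first
Postfix: 7 9 1 * +


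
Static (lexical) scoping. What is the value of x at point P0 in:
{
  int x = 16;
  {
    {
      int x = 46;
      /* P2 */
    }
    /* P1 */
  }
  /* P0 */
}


x declared in the same block as P0
x = 16


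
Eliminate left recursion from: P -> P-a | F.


Left-recursive alternatives: P-a; non-recursive: F
Introduce P': P -> FP', P' -> -aP' | ε


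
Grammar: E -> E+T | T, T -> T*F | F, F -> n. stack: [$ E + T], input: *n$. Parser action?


'*' can extend T; shift to build T -> T*F
Action: shift


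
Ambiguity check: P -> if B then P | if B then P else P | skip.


dangling else: 'if B then if B then skip else skip' parses two ways
Ambiguous


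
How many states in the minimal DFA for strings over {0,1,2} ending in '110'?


Track the longest suffix of input matching a prefix of '110': 4 classes (prefixes of length 0..3)
Minimal DFA: 4 states


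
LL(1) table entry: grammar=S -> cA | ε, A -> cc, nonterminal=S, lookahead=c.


For [S, c]: 'c' ∈ FIRST(cA)
Entry: S -> cA


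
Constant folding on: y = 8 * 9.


8 * 9 = 72 at compile time
Optimized: y = 72


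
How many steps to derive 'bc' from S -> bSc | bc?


Derivation: S => bc
Steps: 1


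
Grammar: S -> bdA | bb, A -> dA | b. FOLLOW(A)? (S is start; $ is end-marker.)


$ ∈ FOLLOW(S). For each A -> αBβ: add FIRST(β)\{ε} to FOLLOW(B); if β nullable, add FOLLOW(A).
FOLLOW(A) = {$}


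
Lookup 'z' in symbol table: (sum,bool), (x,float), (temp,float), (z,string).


Lookup 'z' → type string


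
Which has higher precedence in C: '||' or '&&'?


'&&' is logical AND (level 2); '||' is logical OR (level 1)
Higher level binds tighter
'&&' has higher precedence than '||'


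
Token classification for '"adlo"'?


Pattern: double-quoted sequence
Type: STRING_LITERAL


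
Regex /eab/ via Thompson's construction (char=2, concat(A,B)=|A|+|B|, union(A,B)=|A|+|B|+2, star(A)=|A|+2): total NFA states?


Syntax tree has 3 char leaf(s), 0 union(s), 0 star(s)
chars contribute 3×2 = 6; each union adds +2; each star adds +2
Total: 6 + 0 + 0 = 6 states


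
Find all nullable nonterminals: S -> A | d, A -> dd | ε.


A nonterminal is nullable iff some alternative derives ε (directly, or every symbol in it is nullable)
Nullable: {A, S}


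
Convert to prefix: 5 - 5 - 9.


left-to-right (same/higher precedence on left): tree is (- (- 5 5) 9)
Prefix: - - 5 5 9


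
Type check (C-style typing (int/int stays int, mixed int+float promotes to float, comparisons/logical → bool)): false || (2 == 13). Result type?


Operand types: bool || bool
Rule: logical operators take bool operands and yield bool
Result type: bool


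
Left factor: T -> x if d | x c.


Common prefix: 'x'
Factored: T -> x T', T' -> if d | c


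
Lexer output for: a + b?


Scan left to right, longest-match per lexeme
Tokens: ID(a), OP(+), ID(b)


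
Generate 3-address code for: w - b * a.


Break into single-operator statements:
t1 = b * a
t2 = w - t1


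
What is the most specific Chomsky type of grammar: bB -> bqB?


LHS has context (more than one symbol) and |LHS| ≤ |RHS|
Classification: Type 1 (Context-Sensitive)


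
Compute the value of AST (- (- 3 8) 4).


Evaluate inner: (- 3 8) = -5
Evaluate root: (- -5 4) = -9
Result: -9


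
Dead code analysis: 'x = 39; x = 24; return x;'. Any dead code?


first assignment to x is overwritten before any read
Dead: 'x = 39'


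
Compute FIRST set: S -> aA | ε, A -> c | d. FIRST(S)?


Per alternative of S: FIRST(aA) = {a}; FIRST(ε) = {ε}
FIRST(S) = {a, ε}


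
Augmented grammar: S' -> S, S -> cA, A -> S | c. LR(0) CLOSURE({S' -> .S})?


Start: S' -> .S
For each item with dot before a nonterminal B, add B -> .γ for every B-production
Closure: [S' -> .S, S -> .cA]


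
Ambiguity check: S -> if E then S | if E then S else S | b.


dangling else: 'if E then if E then b else b' parses two ways
Ambiguous


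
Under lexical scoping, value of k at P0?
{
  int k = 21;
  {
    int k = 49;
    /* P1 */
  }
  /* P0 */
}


k declared in the same block as P0
k = 21


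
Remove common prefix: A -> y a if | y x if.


Common prefix: 'y'
Factored: A -> y A', A' -> a if | x if


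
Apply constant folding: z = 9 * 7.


9 * 7 = 63 at compile time
Optimized: z = 63


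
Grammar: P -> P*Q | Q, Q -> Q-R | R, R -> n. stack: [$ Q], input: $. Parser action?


lookahead ∉ {-} so Q won't extend; reduce P -> Q
Action: reduce (P -> Q)


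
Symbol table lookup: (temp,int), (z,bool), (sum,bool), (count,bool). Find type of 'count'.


Lookup 'count' → type bool


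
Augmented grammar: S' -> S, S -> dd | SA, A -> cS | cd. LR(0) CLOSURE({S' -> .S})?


Start: S' -> .S
For each item with dot before a nonterminal B, add B -> .γ for every B-production
Closure: [S' -> .S, S -> .dd, S -> .SA]


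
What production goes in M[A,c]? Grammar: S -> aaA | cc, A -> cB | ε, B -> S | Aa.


For [A, c]: 'c' ∈ FIRST(cB)
Entry: A -> cB


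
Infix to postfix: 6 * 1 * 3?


Left to right (same or higher precedence on left)
Postfix: 6 1 * 3 *


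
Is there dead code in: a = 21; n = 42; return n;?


a is assigned but never read
Dead: 'a = 21'


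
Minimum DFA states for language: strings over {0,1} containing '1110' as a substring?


KMP-style automaton: 4 progress states + 1 absorbing accept = 5
Minimal DFA: 5 states


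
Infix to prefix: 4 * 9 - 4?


left-to-right (same/higher precedence on left): tree is (- (* 4 9) 4)
Prefix: - * 4 9 4


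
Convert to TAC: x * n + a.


Break into single-operator statements:
t1 = x * n
t2 = t1 + a


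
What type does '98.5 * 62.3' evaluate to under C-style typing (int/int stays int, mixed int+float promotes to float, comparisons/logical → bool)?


Operand types: float * float
Rule: mixed int/float promotes to float; int/int stays int
Result type: float


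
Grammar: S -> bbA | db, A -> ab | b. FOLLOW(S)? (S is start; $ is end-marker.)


$ ∈ FOLLOW(S). For each A -> αBβ: add FIRST(β)\{ε} to FOLLOW(B); if β nullable, add FOLLOW(A).
FOLLOW(S) = {$}


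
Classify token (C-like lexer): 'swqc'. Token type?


Pattern: letter/underscore followed by alphanumerics, not a keyword
Type: IDENTIFIER


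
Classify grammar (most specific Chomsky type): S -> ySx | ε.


Single nonterminal LHS, but y^n x^n is not regular
Classification: Type 2 (Context-Free)


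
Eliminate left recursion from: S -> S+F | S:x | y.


Left-recursive alternatives: S+F, S:x; non-recursive: y
Introduce S': S -> yS', S' -> +FS' | :xS' | ε


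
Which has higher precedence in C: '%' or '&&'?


'%' is multiplicative (level 10); '&&' is logical AND (level 2)
Higher level binds tighter
'%' has higher precedence than '&&'


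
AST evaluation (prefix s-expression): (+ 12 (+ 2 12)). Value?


Evaluate inner: (+ 2 12) = 14
Evaluate root: (+ 12 14) = 26
Result: 26


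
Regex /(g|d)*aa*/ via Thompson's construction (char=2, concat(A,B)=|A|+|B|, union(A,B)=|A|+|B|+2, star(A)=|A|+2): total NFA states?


Syntax tree has 4 char leaf(s), 1 union(s), 2 star(s)
chars contribute 4×2 = 8; each union adds +2; each star adds +2
Total: 8 + 2 + 4 = 14 states


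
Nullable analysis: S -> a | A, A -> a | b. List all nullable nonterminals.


A nonterminal is nullable iff some alternative derives ε (directly, or every symbol in it is nullable)
Nullable: {}


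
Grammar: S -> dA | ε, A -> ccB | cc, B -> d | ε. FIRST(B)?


Per alternative of B: FIRST(d) = {d}; FIRST(ε) = {ε}
FIRST(B) = {d, ε}


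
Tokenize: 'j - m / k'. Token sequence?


Scan left to right, longest-match per lexeme
Tokens: ID(j), OP(-), ID(m), OP(/), ID(k)


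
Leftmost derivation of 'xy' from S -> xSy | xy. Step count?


Derivation: S => xy
Steps: 1


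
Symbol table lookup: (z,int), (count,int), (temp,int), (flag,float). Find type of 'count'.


Lookup 'count' → type int


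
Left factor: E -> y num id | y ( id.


Common prefix: 'y'
Factored: E -> y E', E' -> num id | ( id


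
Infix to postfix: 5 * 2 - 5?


Left to right (same or higher precedence on left)
Postfix: 5 2 * 5 -


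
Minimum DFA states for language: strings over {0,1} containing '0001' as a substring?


KMP-style automaton: 4 progress states + 1 absorbing accept = 5
Minimal DFA: 5 states


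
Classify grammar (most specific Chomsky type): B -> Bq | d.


Left-linear: every RHS is a terminal or one nonterminal followed by a terminal
Classification: Type 3 (Regular)


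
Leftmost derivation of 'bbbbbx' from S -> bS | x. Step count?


Derivation: S => bS => bbS => bbbS => bbbbS => bbbbbS => bbbbbx
Steps: 6


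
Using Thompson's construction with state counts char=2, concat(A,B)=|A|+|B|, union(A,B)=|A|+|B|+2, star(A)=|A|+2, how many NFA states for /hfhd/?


Syntax tree has 4 char leaf(s), 0 union(s), 0 star(s)
chars contribute 4×2 = 8; each union adds +2; each star adds +2
Total: 8 + 0 + 0 = 8 states


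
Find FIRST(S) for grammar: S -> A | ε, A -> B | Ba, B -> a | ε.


Per alternative of S: FIRST(A) = {a, ε}; FIRST(ε) = {ε}
FIRST(S) = {a, ε}


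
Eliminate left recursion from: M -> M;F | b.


Left-recursive alternatives: M;F; non-recursive: b
Introduce M': M -> bM', M' -> ;FM' | ε


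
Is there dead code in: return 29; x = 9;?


statement follows a return and is unreachable
Dead: 'x = 9'


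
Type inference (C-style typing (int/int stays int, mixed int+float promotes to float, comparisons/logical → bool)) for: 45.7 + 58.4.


Operand types: float + float
Rule: mixed int/float promotes to float; int/int stays int
Result type: float


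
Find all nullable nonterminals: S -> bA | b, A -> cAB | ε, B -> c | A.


A nonterminal is nullable iff some alternative derives ε (directly, or every symbol in it is nullable)
Nullable: {A, B}


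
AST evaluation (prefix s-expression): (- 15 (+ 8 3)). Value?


Evaluate inner: (+ 8 3) = 11
Evaluate root: (- 15 11) = 4
Result: 4


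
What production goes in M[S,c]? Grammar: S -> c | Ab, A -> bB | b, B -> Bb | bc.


For [S, c]: 'c' ∈ FIRST(c)
Entry: S -> c


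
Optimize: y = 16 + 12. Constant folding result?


16 + 12 = 28 at compile time
Optimized: y = 28


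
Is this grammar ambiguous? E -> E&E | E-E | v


'v&v-v' has two parse trees (no precedence encoded between & and -)
Ambiguous


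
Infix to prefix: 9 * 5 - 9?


left-to-right (same/higher precedence on left): tree is (- (* 9 5) 9)
Prefix: - * 9 5 9


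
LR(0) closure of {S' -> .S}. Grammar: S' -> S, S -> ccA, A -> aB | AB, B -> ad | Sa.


Start: S' -> .S
For each item with dot before a nonterminal B, add B -> .γ for every B-production
Closure: [S' -> .S, S -> .ccA]


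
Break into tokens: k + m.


Scan left to right, longest-match per lexeme
Tokens: ID(k), OP(+), ID(m)


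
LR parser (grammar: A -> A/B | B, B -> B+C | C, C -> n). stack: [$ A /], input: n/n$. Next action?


no handle ('A/' is not any RHS); shift 'n'
Action: shift


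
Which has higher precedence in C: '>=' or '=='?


'>=' is relational (level 7); '==' is equality (level 6)
Higher level binds tighter
'>=' has higher precedence than '=='


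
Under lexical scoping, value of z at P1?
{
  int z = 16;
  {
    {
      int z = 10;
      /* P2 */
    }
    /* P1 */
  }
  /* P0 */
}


P1's block does not declare z; resolves to the enclosing declaration at depth 0
z = 16


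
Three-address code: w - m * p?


Break into single-operator statements:
t1 = m * p
t2 = w - t1


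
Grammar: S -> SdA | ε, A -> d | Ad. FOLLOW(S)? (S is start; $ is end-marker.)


$ ∈ FOLLOW(S). For each A -> αBβ: add FIRST(β)\{ε} to FOLLOW(B); if β nullable, add FOLLOW(A).
FOLLOW(S) = {$, d}


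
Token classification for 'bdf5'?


Pattern: letter/underscore followed by alphanumerics, not a keyword
Type: IDENTIFIER


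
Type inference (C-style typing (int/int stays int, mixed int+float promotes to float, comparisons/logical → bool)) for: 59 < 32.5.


Operand types: int < float
Rule: comparison yields bool
Result type: bool


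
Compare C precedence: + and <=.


'+' is additive (level 9); '<=' is relational (level 7)
Higher level binds tighter
'+' has higher precedence than '<='


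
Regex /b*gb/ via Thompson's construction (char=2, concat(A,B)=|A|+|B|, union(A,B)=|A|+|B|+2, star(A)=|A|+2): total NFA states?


Syntax tree has 3 char leaf(s), 0 union(s), 1 star(s)
chars contribute 3×2 = 6; each union adds +2; each star adds +2
Total: 6 + 0 + 2 = 8 states


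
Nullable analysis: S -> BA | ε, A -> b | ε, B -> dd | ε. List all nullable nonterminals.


A nonterminal is nullable iff some alternative derives ε (directly, or every symbol in it is nullable)
Nullable: {A, B, S}


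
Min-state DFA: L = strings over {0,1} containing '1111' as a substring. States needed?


KMP-style automaton: 4 progress states + 1 absorbing accept = 5
Minimal DFA: 5 states


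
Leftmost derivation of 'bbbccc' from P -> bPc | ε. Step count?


Derivation: P => bPc => bbPcc => bbbPccc => bbbccc
Steps: 4


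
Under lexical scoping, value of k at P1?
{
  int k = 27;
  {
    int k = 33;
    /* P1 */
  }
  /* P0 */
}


k declared in the same block as P1
k = 33


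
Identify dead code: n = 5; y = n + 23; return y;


n is read by y's definition; y is returned
No dead code


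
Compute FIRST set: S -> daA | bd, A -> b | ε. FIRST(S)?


Per alternative of S: FIRST(daA) = {d}; FIRST(bd) = {b}
FIRST(S) = {b, d}


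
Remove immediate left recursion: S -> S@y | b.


Left-recursive alternatives: S@y; non-recursive: b
Introduce S': S -> bS', S' -> @yS' | ε


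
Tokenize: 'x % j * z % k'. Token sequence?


Scan left to right, longest-match per lexeme
Tokens: ID(x), OP(%), ID(j), OP(*), ID(z), OP(%), ID(k)


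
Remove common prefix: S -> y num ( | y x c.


Common prefix: 'y'
Factored: S -> y S', S' -> num ( | x c


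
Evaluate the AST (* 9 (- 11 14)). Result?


Evaluate inner: (- 11 14) = -3
Evaluate root: (* 9 -3) = -27
Result: -27


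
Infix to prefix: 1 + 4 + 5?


left-to-right (same/higher precedence on left): tree is (+ (+ 1 4) 5)
Prefix: + + 1 4 5


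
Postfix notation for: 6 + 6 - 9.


Left to right (same or higher precedence on left)
Postfix: 6 6 + 9 -


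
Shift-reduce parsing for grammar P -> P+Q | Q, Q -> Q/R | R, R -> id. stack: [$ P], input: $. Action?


start symbol P on stack, input exhausted
Action: accept


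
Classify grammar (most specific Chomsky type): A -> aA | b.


Right-linear: every RHS is a terminal or a terminal followed by one nonterminal
Classification: Type 3 (Regular)


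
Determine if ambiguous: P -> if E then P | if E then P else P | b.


dangling else: 'if E then if E then b else b' parses two ways
Ambiguous


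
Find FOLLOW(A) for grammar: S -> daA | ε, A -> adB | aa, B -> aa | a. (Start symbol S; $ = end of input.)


$ ∈ FOLLOW(S). For each A -> αBβ: add FIRST(β)\{ε} to FOLLOW(B); if β nullable, add FOLLOW(A).
FOLLOW(A) = {$}


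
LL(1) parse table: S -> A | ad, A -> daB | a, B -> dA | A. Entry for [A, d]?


For [A, d]: 'd' ∈ FIRST(daB)
Entry: A -> daB


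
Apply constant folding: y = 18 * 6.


18 * 6 = 108 at compile time
Optimized: y = 108


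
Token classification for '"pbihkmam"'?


Pattern: double-quoted sequence
Type: STRING_LITERAL


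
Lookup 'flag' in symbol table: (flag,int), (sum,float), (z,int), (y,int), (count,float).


Lookup 'flag' → type int


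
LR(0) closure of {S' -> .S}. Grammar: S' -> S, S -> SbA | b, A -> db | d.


Start: S' -> .S
For each item with dot before a nonterminal B, add B -> .γ for every B-production
Closure: [S' -> .S, S -> .SbA, S -> .b]


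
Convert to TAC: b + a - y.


Break into single-operator statements:
t1 = b + a
t2 = t1 - y


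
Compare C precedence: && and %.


'%' is multiplicative (level 10); '&&' is logical AND (level 2)
Higher level binds tighter
'%' has higher precedence than '&&'


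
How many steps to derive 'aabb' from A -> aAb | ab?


Derivation: A => aAb => aabb
Steps: 2


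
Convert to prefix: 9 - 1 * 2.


'*' binds tighter: tree is (- 9 (* 1 2))
Prefix: - 9 * 1 2


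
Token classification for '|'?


Pattern: operator symbol
Type: OPERATOR


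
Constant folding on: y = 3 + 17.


3 + 17 = 20 at compile time
Optimized: y = 20


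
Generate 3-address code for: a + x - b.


Break into single-operator statements:
t1 = a + x
t2 = t1 - b


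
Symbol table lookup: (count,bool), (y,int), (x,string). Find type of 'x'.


Lookup 'x' → type string


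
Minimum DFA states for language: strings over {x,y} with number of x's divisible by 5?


Track (count of x) mod 5: states 0..4, accept at 0
Minimal DFA: 5 states


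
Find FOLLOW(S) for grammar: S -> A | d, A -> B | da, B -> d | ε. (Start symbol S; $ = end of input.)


$ ∈ FOLLOW(S). For each A -> αBβ: add FIRST(β)\{ε} to FOLLOW(B); if β nullable, add FOLLOW(A).
FOLLOW(S) = {$}


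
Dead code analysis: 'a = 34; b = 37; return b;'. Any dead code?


a is assigned but never read
Dead: 'a = 34'


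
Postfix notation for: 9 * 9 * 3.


Left to right (same or higher precedence on left)
Postfix: 9 9 * 3 *


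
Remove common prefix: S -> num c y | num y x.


Common prefix: 'num'
Factored: S -> num S', S' -> c y | y x


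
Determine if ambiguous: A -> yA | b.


right-linear, alternatives start with distinct terminals 'y' vs 'b': unique leftmost derivation
Unambiguous


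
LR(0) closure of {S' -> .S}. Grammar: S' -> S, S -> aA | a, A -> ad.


Start: S' -> .S
For each item with dot before a nonterminal B, add B -> .γ for every B-production
Closure: [S' -> .S, S -> .aA, S -> .a]


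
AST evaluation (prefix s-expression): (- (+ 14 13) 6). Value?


Evaluate inner: (+ 14 13) = 27
Evaluate root: (- 27 6) = 21
Result: 21


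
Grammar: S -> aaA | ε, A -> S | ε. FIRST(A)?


Per alternative of A: FIRST(S) = {a, ε}; FIRST(ε) = {ε}
FIRST(A) = {a, ε}


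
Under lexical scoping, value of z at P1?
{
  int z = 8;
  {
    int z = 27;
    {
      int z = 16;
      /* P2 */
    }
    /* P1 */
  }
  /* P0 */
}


z declared in the same block as P1
z = 27


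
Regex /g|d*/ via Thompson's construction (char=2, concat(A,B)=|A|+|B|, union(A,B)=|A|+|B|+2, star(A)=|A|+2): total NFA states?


Syntax tree has 2 char leaf(s), 1 union(s), 1 star(s)
chars contribute 2×2 = 4; each union adds +2; each star adds +2
Total: 4 + 2 + 2 = 8 states


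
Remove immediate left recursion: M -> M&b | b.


Left-recursive alternatives: M&b; non-recursive: b
Introduce M': M -> bM', M' -> &bM' | ε


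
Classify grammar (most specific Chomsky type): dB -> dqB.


LHS has context (more than one symbol) and |LHS| ≤ |RHS|
Classification: Type 1 (Context-Sensitive)


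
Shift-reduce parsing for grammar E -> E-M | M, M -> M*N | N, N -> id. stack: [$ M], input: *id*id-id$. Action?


shift '*' to continue M -> M*N
Action: shift


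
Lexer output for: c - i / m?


Scan left to right, longest-match per lexeme
Tokens: ID(c), OP(-), ID(i), OP(/), ID(m)


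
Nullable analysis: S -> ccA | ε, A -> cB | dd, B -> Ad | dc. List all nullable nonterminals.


A nonterminal is nullable iff some alternative derives ε (directly, or every symbol in it is nullable)
Nullable: {S}


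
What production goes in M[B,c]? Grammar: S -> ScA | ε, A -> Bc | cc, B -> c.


For [B, c]: 'c' ∈ FIRST(c)
Entry: B -> c


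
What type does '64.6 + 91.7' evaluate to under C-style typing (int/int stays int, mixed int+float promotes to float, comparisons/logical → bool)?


Operand types: float + float
Rule: mixed int/float promotes to float; int/int stays int
Result type: float


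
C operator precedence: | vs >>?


'>>' is shift (level 8); '|' is bitwise OR (level 3)
Higher level binds tighter
'>>' has higher precedence than '|'


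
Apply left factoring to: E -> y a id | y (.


Common prefix: 'y'
Factored: E -> y E', E' -> a id | (


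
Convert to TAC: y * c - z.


Break into single-operator statements:
t1 = y * c
t2 = t1 - z


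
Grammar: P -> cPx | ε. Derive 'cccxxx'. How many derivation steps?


Derivation: P => cPx => ccPxx => cccPxxx => cccxxx
Steps: 4


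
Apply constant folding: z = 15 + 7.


15 + 7 = 22 at compile time
Optimized: z = 22


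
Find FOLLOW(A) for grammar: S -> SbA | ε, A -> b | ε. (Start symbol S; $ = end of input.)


$ ∈ FOLLOW(S). For each A -> αBβ: add FIRST(β)\{ε} to FOLLOW(B); if β nullable, add FOLLOW(A).
FOLLOW(A) = {$, b}


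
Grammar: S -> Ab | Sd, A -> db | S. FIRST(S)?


Per alternative of S: FIRST(Ab) = {d}; FIRST(Sd) = {d}
FIRST(S) = {d}


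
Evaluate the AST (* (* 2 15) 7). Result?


Evaluate inner: (* 2 15) = 30
Evaluate root: (* 30 7) = 210
Result: 210


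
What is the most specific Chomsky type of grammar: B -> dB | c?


Right-linear: every RHS is a terminal or a terminal followed by one nonterminal
Classification: Type 3 (Regular)


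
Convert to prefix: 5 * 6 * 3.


left-to-right (same/higher precedence on left): tree is (* (* 5 6) 3)
Prefix: * * 5 6 3


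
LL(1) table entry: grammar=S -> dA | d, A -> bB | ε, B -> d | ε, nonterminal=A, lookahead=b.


For [A, b]: 'b' ∈ FIRST(bB)
Entry: A -> bB
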